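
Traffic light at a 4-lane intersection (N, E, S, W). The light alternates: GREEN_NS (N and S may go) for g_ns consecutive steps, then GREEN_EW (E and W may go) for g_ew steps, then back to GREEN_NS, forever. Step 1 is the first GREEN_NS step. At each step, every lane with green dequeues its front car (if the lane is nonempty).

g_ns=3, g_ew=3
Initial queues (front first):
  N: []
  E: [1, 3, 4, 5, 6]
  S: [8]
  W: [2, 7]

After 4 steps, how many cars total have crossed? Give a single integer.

Step 1 [NS]: N:empty,E:wait,S:car8-GO,W:wait | queues: N=0 E=5 S=0 W=2
Step 2 [NS]: N:empty,E:wait,S:empty,W:wait | queues: N=0 E=5 S=0 W=2
Step 3 [NS]: N:empty,E:wait,S:empty,W:wait | queues: N=0 E=5 S=0 W=2
Step 4 [EW]: N:wait,E:car1-GO,S:wait,W:car2-GO | queues: N=0 E=4 S=0 W=1
Cars crossed by step 4: 3

Answer: 3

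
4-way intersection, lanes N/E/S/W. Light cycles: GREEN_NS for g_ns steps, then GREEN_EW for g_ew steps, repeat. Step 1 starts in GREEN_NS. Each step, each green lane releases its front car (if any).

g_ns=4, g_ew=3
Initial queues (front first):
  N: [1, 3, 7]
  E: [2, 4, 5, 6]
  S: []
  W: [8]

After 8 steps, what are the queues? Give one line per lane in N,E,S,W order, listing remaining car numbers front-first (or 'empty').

Step 1 [NS]: N:car1-GO,E:wait,S:empty,W:wait | queues: N=2 E=4 S=0 W=1
Step 2 [NS]: N:car3-GO,E:wait,S:empty,W:wait | queues: N=1 E=4 S=0 W=1
Step 3 [NS]: N:car7-GO,E:wait,S:empty,W:wait | queues: N=0 E=4 S=0 W=1
Step 4 [NS]: N:empty,E:wait,S:empty,W:wait | queues: N=0 E=4 S=0 W=1
Step 5 [EW]: N:wait,E:car2-GO,S:wait,W:car8-GO | queues: N=0 E=3 S=0 W=0
Step 6 [EW]: N:wait,E:car4-GO,S:wait,W:empty | queues: N=0 E=2 S=0 W=0
Step 7 [EW]: N:wait,E:car5-GO,S:wait,W:empty | queues: N=0 E=1 S=0 W=0
Step 8 [NS]: N:empty,E:wait,S:empty,W:wait | queues: N=0 E=1 S=0 W=0

N: empty
E: 6
S: empty
W: empty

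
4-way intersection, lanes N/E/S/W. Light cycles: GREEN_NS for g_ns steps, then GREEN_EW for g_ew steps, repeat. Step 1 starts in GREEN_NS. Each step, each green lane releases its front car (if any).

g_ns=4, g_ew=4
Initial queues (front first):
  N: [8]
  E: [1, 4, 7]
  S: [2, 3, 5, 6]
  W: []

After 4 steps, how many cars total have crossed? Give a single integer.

Answer: 5

Derivation:
Step 1 [NS]: N:car8-GO,E:wait,S:car2-GO,W:wait | queues: N=0 E=3 S=3 W=0
Step 2 [NS]: N:empty,E:wait,S:car3-GO,W:wait | queues: N=0 E=3 S=2 W=0
Step 3 [NS]: N:empty,E:wait,S:car5-GO,W:wait | queues: N=0 E=3 S=1 W=0
Step 4 [NS]: N:empty,E:wait,S:car6-GO,W:wait | queues: N=0 E=3 S=0 W=0
Cars crossed by step 4: 5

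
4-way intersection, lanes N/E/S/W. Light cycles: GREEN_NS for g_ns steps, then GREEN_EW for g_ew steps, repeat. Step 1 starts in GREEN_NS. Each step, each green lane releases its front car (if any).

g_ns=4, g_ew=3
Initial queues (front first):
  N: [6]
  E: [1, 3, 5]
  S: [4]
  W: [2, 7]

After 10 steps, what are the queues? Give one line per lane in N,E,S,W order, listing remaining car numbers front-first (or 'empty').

Step 1 [NS]: N:car6-GO,E:wait,S:car4-GO,W:wait | queues: N=0 E=3 S=0 W=2
Step 2 [NS]: N:empty,E:wait,S:empty,W:wait | queues: N=0 E=3 S=0 W=2
Step 3 [NS]: N:empty,E:wait,S:empty,W:wait | queues: N=0 E=3 S=0 W=2
Step 4 [NS]: N:empty,E:wait,S:empty,W:wait | queues: N=0 E=3 S=0 W=2
Step 5 [EW]: N:wait,E:car1-GO,S:wait,W:car2-GO | queues: N=0 E=2 S=0 W=1
Step 6 [EW]: N:wait,E:car3-GO,S:wait,W:car7-GO | queues: N=0 E=1 S=0 W=0
Step 7 [EW]: N:wait,E:car5-GO,S:wait,W:empty | queues: N=0 E=0 S=0 W=0

N: empty
E: empty
S: empty
W: empty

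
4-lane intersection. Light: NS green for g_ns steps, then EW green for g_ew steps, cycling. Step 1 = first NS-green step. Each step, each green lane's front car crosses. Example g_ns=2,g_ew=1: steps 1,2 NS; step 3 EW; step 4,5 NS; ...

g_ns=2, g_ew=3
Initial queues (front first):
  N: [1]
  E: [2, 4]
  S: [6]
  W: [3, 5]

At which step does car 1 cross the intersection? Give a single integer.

Step 1 [NS]: N:car1-GO,E:wait,S:car6-GO,W:wait | queues: N=0 E=2 S=0 W=2
Step 2 [NS]: N:empty,E:wait,S:empty,W:wait | queues: N=0 E=2 S=0 W=2
Step 3 [EW]: N:wait,E:car2-GO,S:wait,W:car3-GO | queues: N=0 E=1 S=0 W=1
Step 4 [EW]: N:wait,E:car4-GO,S:wait,W:car5-GO | queues: N=0 E=0 S=0 W=0
Car 1 crosses at step 1

1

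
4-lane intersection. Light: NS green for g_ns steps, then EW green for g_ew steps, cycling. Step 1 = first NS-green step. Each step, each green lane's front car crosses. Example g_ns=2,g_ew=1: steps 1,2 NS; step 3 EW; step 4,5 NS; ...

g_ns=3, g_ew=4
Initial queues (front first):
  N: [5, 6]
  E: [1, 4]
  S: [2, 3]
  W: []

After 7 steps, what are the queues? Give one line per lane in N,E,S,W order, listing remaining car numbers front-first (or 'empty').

Step 1 [NS]: N:car5-GO,E:wait,S:car2-GO,W:wait | queues: N=1 E=2 S=1 W=0
Step 2 [NS]: N:car6-GO,E:wait,S:car3-GO,W:wait | queues: N=0 E=2 S=0 W=0
Step 3 [NS]: N:empty,E:wait,S:empty,W:wait | queues: N=0 E=2 S=0 W=0
Step 4 [EW]: N:wait,E:car1-GO,S:wait,W:empty | queues: N=0 E=1 S=0 W=0
Step 5 [EW]: N:wait,E:car4-GO,S:wait,W:empty | queues: N=0 E=0 S=0 W=0

N: empty
E: empty
S: empty
W: empty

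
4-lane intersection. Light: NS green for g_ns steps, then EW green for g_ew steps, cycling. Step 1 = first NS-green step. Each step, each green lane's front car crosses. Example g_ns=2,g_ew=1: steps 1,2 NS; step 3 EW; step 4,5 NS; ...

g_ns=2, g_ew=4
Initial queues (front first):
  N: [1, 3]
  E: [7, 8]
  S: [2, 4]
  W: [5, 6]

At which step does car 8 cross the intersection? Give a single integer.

Step 1 [NS]: N:car1-GO,E:wait,S:car2-GO,W:wait | queues: N=1 E=2 S=1 W=2
Step 2 [NS]: N:car3-GO,E:wait,S:car4-GO,W:wait | queues: N=0 E=2 S=0 W=2
Step 3 [EW]: N:wait,E:car7-GO,S:wait,W:car5-GO | queues: N=0 E=1 S=0 W=1
Step 4 [EW]: N:wait,E:car8-GO,S:wait,W:car6-GO | queues: N=0 E=0 S=0 W=0
Car 8 crosses at step 4

4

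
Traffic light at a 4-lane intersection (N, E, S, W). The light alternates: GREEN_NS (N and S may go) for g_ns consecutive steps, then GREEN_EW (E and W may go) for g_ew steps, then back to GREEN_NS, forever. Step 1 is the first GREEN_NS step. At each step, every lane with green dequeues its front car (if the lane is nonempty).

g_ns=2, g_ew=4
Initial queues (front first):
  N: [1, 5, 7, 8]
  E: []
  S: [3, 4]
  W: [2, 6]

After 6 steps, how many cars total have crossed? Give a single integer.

Answer: 6

Derivation:
Step 1 [NS]: N:car1-GO,E:wait,S:car3-GO,W:wait | queues: N=3 E=0 S=1 W=2
Step 2 [NS]: N:car5-GO,E:wait,S:car4-GO,W:wait | queues: N=2 E=0 S=0 W=2
Step 3 [EW]: N:wait,E:empty,S:wait,W:car2-GO | queues: N=2 E=0 S=0 W=1
Step 4 [EW]: N:wait,E:empty,S:wait,W:car6-GO | queues: N=2 E=0 S=0 W=0
Step 5 [EW]: N:wait,E:empty,S:wait,W:empty | queues: N=2 E=0 S=0 W=0
Step 6 [EW]: N:wait,E:empty,S:wait,W:empty | queues: N=2 E=0 S=0 W=0
Cars crossed by step 6: 6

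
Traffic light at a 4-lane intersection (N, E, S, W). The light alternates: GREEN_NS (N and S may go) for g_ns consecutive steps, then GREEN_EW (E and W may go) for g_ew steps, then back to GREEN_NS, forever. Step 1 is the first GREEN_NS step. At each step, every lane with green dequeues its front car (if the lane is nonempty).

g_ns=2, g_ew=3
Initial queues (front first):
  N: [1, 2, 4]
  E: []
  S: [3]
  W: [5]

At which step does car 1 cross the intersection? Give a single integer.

Step 1 [NS]: N:car1-GO,E:wait,S:car3-GO,W:wait | queues: N=2 E=0 S=0 W=1
Step 2 [NS]: N:car2-GO,E:wait,S:empty,W:wait | queues: N=1 E=0 S=0 W=1
Step 3 [EW]: N:wait,E:empty,S:wait,W:car5-GO | queues: N=1 E=0 S=0 W=0
Step 4 [EW]: N:wait,E:empty,S:wait,W:empty | queues: N=1 E=0 S=0 W=0
Step 5 [EW]: N:wait,E:empty,S:wait,W:empty | queues: N=1 E=0 S=0 W=0
Step 6 [NS]: N:car4-GO,E:wait,S:empty,W:wait | queues: N=0 E=0 S=0 W=0
Car 1 crosses at step 1

1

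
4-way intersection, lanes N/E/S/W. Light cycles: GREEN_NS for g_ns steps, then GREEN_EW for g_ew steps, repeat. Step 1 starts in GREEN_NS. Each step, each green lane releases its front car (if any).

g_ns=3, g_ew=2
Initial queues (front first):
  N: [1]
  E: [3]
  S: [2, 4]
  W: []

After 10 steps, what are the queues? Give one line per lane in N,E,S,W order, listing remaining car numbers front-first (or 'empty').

Step 1 [NS]: N:car1-GO,E:wait,S:car2-GO,W:wait | queues: N=0 E=1 S=1 W=0
Step 2 [NS]: N:empty,E:wait,S:car4-GO,W:wait | queues: N=0 E=1 S=0 W=0
Step 3 [NS]: N:empty,E:wait,S:empty,W:wait | queues: N=0 E=1 S=0 W=0
Step 4 [EW]: N:wait,E:car3-GO,S:wait,W:empty | queues: N=0 E=0 S=0 W=0

N: empty
E: empty
S: empty
W: empty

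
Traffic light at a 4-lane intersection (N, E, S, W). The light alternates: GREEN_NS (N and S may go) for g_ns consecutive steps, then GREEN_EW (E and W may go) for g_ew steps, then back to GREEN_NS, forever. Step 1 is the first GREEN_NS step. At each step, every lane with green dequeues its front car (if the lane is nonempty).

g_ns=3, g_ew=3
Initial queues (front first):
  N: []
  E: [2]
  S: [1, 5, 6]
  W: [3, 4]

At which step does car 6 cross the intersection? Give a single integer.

Step 1 [NS]: N:empty,E:wait,S:car1-GO,W:wait | queues: N=0 E=1 S=2 W=2
Step 2 [NS]: N:empty,E:wait,S:car5-GO,W:wait | queues: N=0 E=1 S=1 W=2
Step 3 [NS]: N:empty,E:wait,S:car6-GO,W:wait | queues: N=0 E=1 S=0 W=2
Step 4 [EW]: N:wait,E:car2-GO,S:wait,W:car3-GO | queues: N=0 E=0 S=0 W=1
Step 5 [EW]: N:wait,E:empty,S:wait,W:car4-GO | queues: N=0 E=0 S=0 W=0
Car 6 crosses at step 3

3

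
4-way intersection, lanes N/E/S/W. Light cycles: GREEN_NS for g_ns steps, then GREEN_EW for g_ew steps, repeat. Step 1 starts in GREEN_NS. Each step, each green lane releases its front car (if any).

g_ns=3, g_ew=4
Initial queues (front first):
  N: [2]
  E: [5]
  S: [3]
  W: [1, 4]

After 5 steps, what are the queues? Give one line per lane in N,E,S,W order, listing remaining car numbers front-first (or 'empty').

Step 1 [NS]: N:car2-GO,E:wait,S:car3-GO,W:wait | queues: N=0 E=1 S=0 W=2
Step 2 [NS]: N:empty,E:wait,S:empty,W:wait | queues: N=0 E=1 S=0 W=2
Step 3 [NS]: N:empty,E:wait,S:empty,W:wait | queues: N=0 E=1 S=0 W=2
Step 4 [EW]: N:wait,E:car5-GO,S:wait,W:car1-GO | queues: N=0 E=0 S=0 W=1
Step 5 [EW]: N:wait,E:empty,S:wait,W:car4-GO | queues: N=0 E=0 S=0 W=0

N: empty
E: empty
S: empty
W: empty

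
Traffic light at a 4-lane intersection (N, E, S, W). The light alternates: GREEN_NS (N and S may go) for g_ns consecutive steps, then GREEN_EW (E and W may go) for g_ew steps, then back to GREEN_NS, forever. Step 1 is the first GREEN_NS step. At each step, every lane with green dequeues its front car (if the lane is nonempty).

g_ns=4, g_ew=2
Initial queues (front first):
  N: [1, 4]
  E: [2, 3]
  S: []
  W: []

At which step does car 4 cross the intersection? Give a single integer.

Step 1 [NS]: N:car1-GO,E:wait,S:empty,W:wait | queues: N=1 E=2 S=0 W=0
Step 2 [NS]: N:car4-GO,E:wait,S:empty,W:wait | queues: N=0 E=2 S=0 W=0
Step 3 [NS]: N:empty,E:wait,S:empty,W:wait | queues: N=0 E=2 S=0 W=0
Step 4 [NS]: N:empty,E:wait,S:empty,W:wait | queues: N=0 E=2 S=0 W=0
Step 5 [EW]: N:wait,E:car2-GO,S:wait,W:empty | queues: N=0 E=1 S=0 W=0
Step 6 [EW]: N:wait,E:car3-GO,S:wait,W:empty | queues: N=0 E=0 S=0 W=0
Car 4 crosses at step 2

2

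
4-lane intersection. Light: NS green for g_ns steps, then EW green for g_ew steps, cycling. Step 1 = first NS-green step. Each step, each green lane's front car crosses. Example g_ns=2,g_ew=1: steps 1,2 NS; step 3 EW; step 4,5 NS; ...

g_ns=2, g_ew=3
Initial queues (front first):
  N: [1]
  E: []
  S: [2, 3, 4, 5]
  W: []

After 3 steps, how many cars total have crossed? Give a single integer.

Answer: 3

Derivation:
Step 1 [NS]: N:car1-GO,E:wait,S:car2-GO,W:wait | queues: N=0 E=0 S=3 W=0
Step 2 [NS]: N:empty,E:wait,S:car3-GO,W:wait | queues: N=0 E=0 S=2 W=0
Step 3 [EW]: N:wait,E:empty,S:wait,W:empty | queues: N=0 E=0 S=2 W=0
Cars crossed by step 3: 3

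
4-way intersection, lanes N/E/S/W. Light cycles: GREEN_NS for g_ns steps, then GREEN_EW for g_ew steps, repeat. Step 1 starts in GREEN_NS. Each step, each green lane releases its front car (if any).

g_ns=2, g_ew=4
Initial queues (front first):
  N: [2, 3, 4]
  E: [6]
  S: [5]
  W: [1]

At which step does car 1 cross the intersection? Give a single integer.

Step 1 [NS]: N:car2-GO,E:wait,S:car5-GO,W:wait | queues: N=2 E=1 S=0 W=1
Step 2 [NS]: N:car3-GO,E:wait,S:empty,W:wait | queues: N=1 E=1 S=0 W=1
Step 3 [EW]: N:wait,E:car6-GO,S:wait,W:car1-GO | queues: N=1 E=0 S=0 W=0
Step 4 [EW]: N:wait,E:empty,S:wait,W:empty | queues: N=1 E=0 S=0 W=0
Step 5 [EW]: N:wait,E:empty,S:wait,W:empty | queues: N=1 E=0 S=0 W=0
Step 6 [EW]: N:wait,E:empty,S:wait,W:empty | queues: N=1 E=0 S=0 W=0
Step 7 [NS]: N:car4-GO,E:wait,S:empty,W:wait | queues: N=0 E=0 S=0 W=0
Car 1 crosses at step 3

3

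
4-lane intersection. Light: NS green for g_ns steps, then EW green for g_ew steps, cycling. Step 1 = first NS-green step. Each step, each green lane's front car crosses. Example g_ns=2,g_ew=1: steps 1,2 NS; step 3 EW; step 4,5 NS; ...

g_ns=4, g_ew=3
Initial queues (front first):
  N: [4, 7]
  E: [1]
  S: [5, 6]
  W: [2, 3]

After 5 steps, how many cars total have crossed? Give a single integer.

Answer: 6

Derivation:
Step 1 [NS]: N:car4-GO,E:wait,S:car5-GO,W:wait | queues: N=1 E=1 S=1 W=2
Step 2 [NS]: N:car7-GO,E:wait,S:car6-GO,W:wait | queues: N=0 E=1 S=0 W=2
Step 3 [NS]: N:empty,E:wait,S:empty,W:wait | queues: N=0 E=1 S=0 W=2
Step 4 [NS]: N:empty,E:wait,S:empty,W:wait | queues: N=0 E=1 S=0 W=2
Step 5 [EW]: N:wait,E:car1-GO,S:wait,W:car2-GO | queues: N=0 E=0 S=0 W=1
Cars crossed by step 5: 6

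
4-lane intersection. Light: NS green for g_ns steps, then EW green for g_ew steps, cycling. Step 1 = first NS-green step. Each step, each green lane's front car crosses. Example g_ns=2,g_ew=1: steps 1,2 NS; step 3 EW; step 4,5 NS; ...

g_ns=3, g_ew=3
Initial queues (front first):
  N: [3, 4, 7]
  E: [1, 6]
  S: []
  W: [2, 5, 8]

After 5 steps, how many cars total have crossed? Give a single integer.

Answer: 7

Derivation:
Step 1 [NS]: N:car3-GO,E:wait,S:empty,W:wait | queues: N=2 E=2 S=0 W=3
Step 2 [NS]: N:car4-GO,E:wait,S:empty,W:wait | queues: N=1 E=2 S=0 W=3
Step 3 [NS]: N:car7-GO,E:wait,S:empty,W:wait | queues: N=0 E=2 S=0 W=3
Step 4 [EW]: N:wait,E:car1-GO,S:wait,W:car2-GO | queues: N=0 E=1 S=0 W=2
Step 5 [EW]: N:wait,E:car6-GO,S:wait,W:car5-GO | queues: N=0 E=0 S=0 W=1
Cars crossed by step 5: 7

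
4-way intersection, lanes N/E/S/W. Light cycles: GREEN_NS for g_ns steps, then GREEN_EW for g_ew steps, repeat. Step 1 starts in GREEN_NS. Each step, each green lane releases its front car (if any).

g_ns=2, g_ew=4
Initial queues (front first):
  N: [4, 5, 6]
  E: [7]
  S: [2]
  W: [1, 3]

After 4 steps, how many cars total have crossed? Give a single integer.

Answer: 6

Derivation:
Step 1 [NS]: N:car4-GO,E:wait,S:car2-GO,W:wait | queues: N=2 E=1 S=0 W=2
Step 2 [NS]: N:car5-GO,E:wait,S:empty,W:wait | queues: N=1 E=1 S=0 W=2
Step 3 [EW]: N:wait,E:car7-GO,S:wait,W:car1-GO | queues: N=1 E=0 S=0 W=1
Step 4 [EW]: N:wait,E:empty,S:wait,W:car3-GO | queues: N=1 E=0 S=0 W=0
Cars crossed by step 4: 6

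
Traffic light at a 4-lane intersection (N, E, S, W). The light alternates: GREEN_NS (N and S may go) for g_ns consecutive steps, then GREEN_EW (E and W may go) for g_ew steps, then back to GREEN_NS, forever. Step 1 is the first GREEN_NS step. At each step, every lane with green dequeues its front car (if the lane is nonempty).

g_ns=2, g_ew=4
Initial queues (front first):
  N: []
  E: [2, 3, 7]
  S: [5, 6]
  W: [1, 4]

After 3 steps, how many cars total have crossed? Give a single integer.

Answer: 4

Derivation:
Step 1 [NS]: N:empty,E:wait,S:car5-GO,W:wait | queues: N=0 E=3 S=1 W=2
Step 2 [NS]: N:empty,E:wait,S:car6-GO,W:wait | queues: N=0 E=3 S=0 W=2
Step 3 [EW]: N:wait,E:car2-GO,S:wait,W:car1-GO | queues: N=0 E=2 S=0 W=1
Cars crossed by step 3: 4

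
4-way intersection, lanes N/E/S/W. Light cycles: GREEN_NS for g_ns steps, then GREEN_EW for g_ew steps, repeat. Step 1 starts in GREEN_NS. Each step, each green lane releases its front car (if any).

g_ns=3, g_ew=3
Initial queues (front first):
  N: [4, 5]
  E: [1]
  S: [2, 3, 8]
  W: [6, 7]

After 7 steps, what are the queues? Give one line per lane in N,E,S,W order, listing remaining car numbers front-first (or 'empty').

Step 1 [NS]: N:car4-GO,E:wait,S:car2-GO,W:wait | queues: N=1 E=1 S=2 W=2
Step 2 [NS]: N:car5-GO,E:wait,S:car3-GO,W:wait | queues: N=0 E=1 S=1 W=2
Step 3 [NS]: N:empty,E:wait,S:car8-GO,W:wait | queues: N=0 E=1 S=0 W=2
Step 4 [EW]: N:wait,E:car1-GO,S:wait,W:car6-GO | queues: N=0 E=0 S=0 W=1
Step 5 [EW]: N:wait,E:empty,S:wait,W:car7-GO | queues: N=0 E=0 S=0 W=0

N: empty
E: empty
S: empty
W: empty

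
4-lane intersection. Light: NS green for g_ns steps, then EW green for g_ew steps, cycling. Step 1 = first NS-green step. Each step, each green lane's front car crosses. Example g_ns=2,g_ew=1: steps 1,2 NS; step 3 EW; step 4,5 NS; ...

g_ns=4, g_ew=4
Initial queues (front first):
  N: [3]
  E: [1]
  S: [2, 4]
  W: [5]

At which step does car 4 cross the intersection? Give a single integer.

Step 1 [NS]: N:car3-GO,E:wait,S:car2-GO,W:wait | queues: N=0 E=1 S=1 W=1
Step 2 [NS]: N:empty,E:wait,S:car4-GO,W:wait | queues: N=0 E=1 S=0 W=1
Step 3 [NS]: N:empty,E:wait,S:empty,W:wait | queues: N=0 E=1 S=0 W=1
Step 4 [NS]: N:empty,E:wait,S:empty,W:wait | queues: N=0 E=1 S=0 W=1
Step 5 [EW]: N:wait,E:car1-GO,S:wait,W:car5-GO | queues: N=0 E=0 S=0 W=0
Car 4 crosses at step 2

2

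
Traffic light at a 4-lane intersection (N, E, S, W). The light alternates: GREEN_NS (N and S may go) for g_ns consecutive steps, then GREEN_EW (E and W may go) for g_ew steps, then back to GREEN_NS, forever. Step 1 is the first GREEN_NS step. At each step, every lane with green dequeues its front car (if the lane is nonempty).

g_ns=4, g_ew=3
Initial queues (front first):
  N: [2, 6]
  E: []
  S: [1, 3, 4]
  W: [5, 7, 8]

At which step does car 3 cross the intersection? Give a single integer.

Step 1 [NS]: N:car2-GO,E:wait,S:car1-GO,W:wait | queues: N=1 E=0 S=2 W=3
Step 2 [NS]: N:car6-GO,E:wait,S:car3-GO,W:wait | queues: N=0 E=0 S=1 W=3
Step 3 [NS]: N:empty,E:wait,S:car4-GO,W:wait | queues: N=0 E=0 S=0 W=3
Step 4 [NS]: N:empty,E:wait,S:empty,W:wait | queues: N=0 E=0 S=0 W=3
Step 5 [EW]: N:wait,E:empty,S:wait,W:car5-GO | queues: N=0 E=0 S=0 W=2
Step 6 [EW]: N:wait,E:empty,S:wait,W:car7-GO | queues: N=0 E=0 S=0 W=1
Step 7 [EW]: N:wait,E:empty,S:wait,W:car8-GO | queues: N=0 E=0 S=0 W=0
Car 3 crosses at step 2

2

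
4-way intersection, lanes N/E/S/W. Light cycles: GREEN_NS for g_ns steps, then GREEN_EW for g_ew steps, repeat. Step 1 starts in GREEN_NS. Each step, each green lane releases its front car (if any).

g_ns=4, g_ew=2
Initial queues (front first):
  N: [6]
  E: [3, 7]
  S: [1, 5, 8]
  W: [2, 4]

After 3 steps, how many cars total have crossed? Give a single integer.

Step 1 [NS]: N:car6-GO,E:wait,S:car1-GO,W:wait | queues: N=0 E=2 S=2 W=2
Step 2 [NS]: N:empty,E:wait,S:car5-GO,W:wait | queues: N=0 E=2 S=1 W=2
Step 3 [NS]: N:empty,E:wait,S:car8-GO,W:wait | queues: N=0 E=2 S=0 W=2
Cars crossed by step 3: 4

Answer: 4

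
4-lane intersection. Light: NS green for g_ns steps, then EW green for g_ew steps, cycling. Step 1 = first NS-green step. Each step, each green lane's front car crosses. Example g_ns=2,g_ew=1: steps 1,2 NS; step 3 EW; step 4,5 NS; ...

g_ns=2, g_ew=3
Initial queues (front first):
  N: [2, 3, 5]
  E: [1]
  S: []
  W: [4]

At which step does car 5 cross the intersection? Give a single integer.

Step 1 [NS]: N:car2-GO,E:wait,S:empty,W:wait | queues: N=2 E=1 S=0 W=1
Step 2 [NS]: N:car3-GO,E:wait,S:empty,W:wait | queues: N=1 E=1 S=0 W=1
Step 3 [EW]: N:wait,E:car1-GO,S:wait,W:car4-GO | queues: N=1 E=0 S=0 W=0
Step 4 [EW]: N:wait,E:empty,S:wait,W:empty | queues: N=1 E=0 S=0 W=0
Step 5 [EW]: N:wait,E:empty,S:wait,W:empty | queues: N=1 E=0 S=0 W=0
Step 6 [NS]: N:car5-GO,E:wait,S:empty,W:wait | queues: N=0 E=0 S=0 W=0
Car 5 crosses at step 6

6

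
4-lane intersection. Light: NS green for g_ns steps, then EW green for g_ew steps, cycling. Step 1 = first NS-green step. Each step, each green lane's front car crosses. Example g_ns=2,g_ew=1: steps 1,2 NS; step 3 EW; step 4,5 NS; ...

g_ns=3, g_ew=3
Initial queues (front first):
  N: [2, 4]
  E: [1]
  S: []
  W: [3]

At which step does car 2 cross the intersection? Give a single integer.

Step 1 [NS]: N:car2-GO,E:wait,S:empty,W:wait | queues: N=1 E=1 S=0 W=1
Step 2 [NS]: N:car4-GO,E:wait,S:empty,W:wait | queues: N=0 E=1 S=0 W=1
Step 3 [NS]: N:empty,E:wait,S:empty,W:wait | queues: N=0 E=1 S=0 W=1
Step 4 [EW]: N:wait,E:car1-GO,S:wait,W:car3-GO | queues: N=0 E=0 S=0 W=0
Car 2 crosses at step 1

1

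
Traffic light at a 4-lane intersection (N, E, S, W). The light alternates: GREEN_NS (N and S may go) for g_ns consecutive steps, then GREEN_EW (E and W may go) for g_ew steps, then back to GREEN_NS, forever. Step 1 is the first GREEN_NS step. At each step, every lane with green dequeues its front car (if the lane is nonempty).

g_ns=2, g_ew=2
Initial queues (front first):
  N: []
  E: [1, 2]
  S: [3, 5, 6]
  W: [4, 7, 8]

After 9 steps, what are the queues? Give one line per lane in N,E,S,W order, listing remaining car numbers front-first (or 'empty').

Step 1 [NS]: N:empty,E:wait,S:car3-GO,W:wait | queues: N=0 E=2 S=2 W=3
Step 2 [NS]: N:empty,E:wait,S:car5-GO,W:wait | queues: N=0 E=2 S=1 W=3
Step 3 [EW]: N:wait,E:car1-GO,S:wait,W:car4-GO | queues: N=0 E=1 S=1 W=2
Step 4 [EW]: N:wait,E:car2-GO,S:wait,W:car7-GO | queues: N=0 E=0 S=1 W=1
Step 5 [NS]: N:empty,E:wait,S:car6-GO,W:wait | queues: N=0 E=0 S=0 W=1
Step 6 [NS]: N:empty,E:wait,S:empty,W:wait | queues: N=0 E=0 S=0 W=1
Step 7 [EW]: N:wait,E:empty,S:wait,W:car8-GO | queues: N=0 E=0 S=0 W=0

N: empty
E: empty
S: empty
W: empty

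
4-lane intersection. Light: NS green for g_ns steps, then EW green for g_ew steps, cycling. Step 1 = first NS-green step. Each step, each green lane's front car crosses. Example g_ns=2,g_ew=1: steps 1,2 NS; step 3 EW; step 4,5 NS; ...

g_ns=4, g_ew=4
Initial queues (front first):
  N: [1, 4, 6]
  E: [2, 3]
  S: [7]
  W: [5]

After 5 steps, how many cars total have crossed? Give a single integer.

Answer: 6

Derivation:
Step 1 [NS]: N:car1-GO,E:wait,S:car7-GO,W:wait | queues: N=2 E=2 S=0 W=1
Step 2 [NS]: N:car4-GO,E:wait,S:empty,W:wait | queues: N=1 E=2 S=0 W=1
Step 3 [NS]: N:car6-GO,E:wait,S:empty,W:wait | queues: N=0 E=2 S=0 W=1
Step 4 [NS]: N:empty,E:wait,S:empty,W:wait | queues: N=0 E=2 S=0 W=1
Step 5 [EW]: N:wait,E:car2-GO,S:wait,W:car5-GO | queues: N=0 E=1 S=0 W=0
Cars crossed by step 5: 6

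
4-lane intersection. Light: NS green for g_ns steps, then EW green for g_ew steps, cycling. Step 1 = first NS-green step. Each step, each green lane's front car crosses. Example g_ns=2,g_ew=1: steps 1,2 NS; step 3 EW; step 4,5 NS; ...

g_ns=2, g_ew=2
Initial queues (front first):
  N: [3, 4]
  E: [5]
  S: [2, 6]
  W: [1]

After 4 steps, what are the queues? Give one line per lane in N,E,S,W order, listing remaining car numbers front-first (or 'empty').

Step 1 [NS]: N:car3-GO,E:wait,S:car2-GO,W:wait | queues: N=1 E=1 S=1 W=1
Step 2 [NS]: N:car4-GO,E:wait,S:car6-GO,W:wait | queues: N=0 E=1 S=0 W=1
Step 3 [EW]: N:wait,E:car5-GO,S:wait,W:car1-GO | queues: N=0 E=0 S=0 W=0

N: empty
E: empty
S: empty
W: empty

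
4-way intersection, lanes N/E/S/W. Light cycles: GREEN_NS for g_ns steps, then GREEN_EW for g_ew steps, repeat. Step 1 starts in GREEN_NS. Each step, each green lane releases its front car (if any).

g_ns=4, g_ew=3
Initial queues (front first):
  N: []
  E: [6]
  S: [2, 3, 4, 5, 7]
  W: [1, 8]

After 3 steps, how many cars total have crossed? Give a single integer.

Step 1 [NS]: N:empty,E:wait,S:car2-GO,W:wait | queues: N=0 E=1 S=4 W=2
Step 2 [NS]: N:empty,E:wait,S:car3-GO,W:wait | queues: N=0 E=1 S=3 W=2
Step 3 [NS]: N:empty,E:wait,S:car4-GO,W:wait | queues: N=0 E=1 S=2 W=2
Cars crossed by step 3: 3

Answer: 3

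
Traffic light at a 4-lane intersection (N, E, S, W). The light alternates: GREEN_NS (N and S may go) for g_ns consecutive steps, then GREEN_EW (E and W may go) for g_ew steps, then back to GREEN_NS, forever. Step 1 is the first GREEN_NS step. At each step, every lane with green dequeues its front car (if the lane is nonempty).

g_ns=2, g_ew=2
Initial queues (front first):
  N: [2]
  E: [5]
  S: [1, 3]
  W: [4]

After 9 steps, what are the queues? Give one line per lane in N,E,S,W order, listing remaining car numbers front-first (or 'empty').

Step 1 [NS]: N:car2-GO,E:wait,S:car1-GO,W:wait | queues: N=0 E=1 S=1 W=1
Step 2 [NS]: N:empty,E:wait,S:car3-GO,W:wait | queues: N=0 E=1 S=0 W=1
Step 3 [EW]: N:wait,E:car5-GO,S:wait,W:car4-GO | queues: N=0 E=0 S=0 W=0

N: empty
E: empty
S: empty
W: empty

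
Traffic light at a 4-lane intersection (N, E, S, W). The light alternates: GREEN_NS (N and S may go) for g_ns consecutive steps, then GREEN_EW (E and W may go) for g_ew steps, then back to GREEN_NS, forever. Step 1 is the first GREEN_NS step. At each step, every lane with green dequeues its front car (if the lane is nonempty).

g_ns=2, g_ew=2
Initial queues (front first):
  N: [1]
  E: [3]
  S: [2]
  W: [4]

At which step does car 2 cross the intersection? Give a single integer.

Step 1 [NS]: N:car1-GO,E:wait,S:car2-GO,W:wait | queues: N=0 E=1 S=0 W=1
Step 2 [NS]: N:empty,E:wait,S:empty,W:wait | queues: N=0 E=1 S=0 W=1
Step 3 [EW]: N:wait,E:car3-GO,S:wait,W:car4-GO | queues: N=0 E=0 S=0 W=0
Car 2 crosses at step 1

1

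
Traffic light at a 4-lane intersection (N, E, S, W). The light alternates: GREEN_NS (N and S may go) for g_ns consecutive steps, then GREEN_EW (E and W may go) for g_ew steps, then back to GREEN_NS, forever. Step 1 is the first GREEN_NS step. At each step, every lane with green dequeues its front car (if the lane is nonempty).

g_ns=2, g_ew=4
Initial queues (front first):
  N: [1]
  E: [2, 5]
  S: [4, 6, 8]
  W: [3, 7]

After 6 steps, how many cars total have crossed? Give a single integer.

Answer: 7

Derivation:
Step 1 [NS]: N:car1-GO,E:wait,S:car4-GO,W:wait | queues: N=0 E=2 S=2 W=2
Step 2 [NS]: N:empty,E:wait,S:car6-GO,W:wait | queues: N=0 E=2 S=1 W=2
Step 3 [EW]: N:wait,E:car2-GO,S:wait,W:car3-GO | queues: N=0 E=1 S=1 W=1
Step 4 [EW]: N:wait,E:car5-GO,S:wait,W:car7-GO | queues: N=0 E=0 S=1 W=0
Step 5 [EW]: N:wait,E:empty,S:wait,W:empty | queues: N=0 E=0 S=1 W=0
Step 6 [EW]: N:wait,E:empty,S:wait,W:empty | queues: N=0 E=0 S=1 W=0
Cars crossed by step 6: 7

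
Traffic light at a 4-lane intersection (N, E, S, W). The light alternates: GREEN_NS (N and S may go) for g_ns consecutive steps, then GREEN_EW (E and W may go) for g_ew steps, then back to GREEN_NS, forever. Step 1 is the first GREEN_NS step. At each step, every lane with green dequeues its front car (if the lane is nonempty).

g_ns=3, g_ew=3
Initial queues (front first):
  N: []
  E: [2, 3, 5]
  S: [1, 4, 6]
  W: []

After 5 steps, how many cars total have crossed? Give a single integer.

Step 1 [NS]: N:empty,E:wait,S:car1-GO,W:wait | queues: N=0 E=3 S=2 W=0
Step 2 [NS]: N:empty,E:wait,S:car4-GO,W:wait | queues: N=0 E=3 S=1 W=0
Step 3 [NS]: N:empty,E:wait,S:car6-GO,W:wait | queues: N=0 E=3 S=0 W=0
Step 4 [EW]: N:wait,E:car2-GO,S:wait,W:empty | queues: N=0 E=2 S=0 W=0
Step 5 [EW]: N:wait,E:car3-GO,S:wait,W:empty | queues: N=0 E=1 S=0 W=0
Cars crossed by step 5: 5

Answer: 5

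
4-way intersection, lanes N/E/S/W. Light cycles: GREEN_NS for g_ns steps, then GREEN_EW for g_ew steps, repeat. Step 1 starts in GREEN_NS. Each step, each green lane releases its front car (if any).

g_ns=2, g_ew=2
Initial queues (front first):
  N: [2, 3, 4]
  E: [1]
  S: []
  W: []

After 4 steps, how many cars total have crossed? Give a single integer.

Answer: 3

Derivation:
Step 1 [NS]: N:car2-GO,E:wait,S:empty,W:wait | queues: N=2 E=1 S=0 W=0
Step 2 [NS]: N:car3-GO,E:wait,S:empty,W:wait | queues: N=1 E=1 S=0 W=0
Step 3 [EW]: N:wait,E:car1-GO,S:wait,W:empty | queues: N=1 E=0 S=0 W=0
Step 4 [EW]: N:wait,E:empty,S:wait,W:empty | queues: N=1 E=0 S=0 W=0
Cars crossed by step 4: 3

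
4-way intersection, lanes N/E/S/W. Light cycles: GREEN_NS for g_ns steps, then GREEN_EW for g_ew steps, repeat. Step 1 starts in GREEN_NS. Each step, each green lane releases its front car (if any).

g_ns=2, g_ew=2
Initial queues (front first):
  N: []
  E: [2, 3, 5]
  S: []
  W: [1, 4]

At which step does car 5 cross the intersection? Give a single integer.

Step 1 [NS]: N:empty,E:wait,S:empty,W:wait | queues: N=0 E=3 S=0 W=2
Step 2 [NS]: N:empty,E:wait,S:empty,W:wait | queues: N=0 E=3 S=0 W=2
Step 3 [EW]: N:wait,E:car2-GO,S:wait,W:car1-GO | queues: N=0 E=2 S=0 W=1
Step 4 [EW]: N:wait,E:car3-GO,S:wait,W:car4-GO | queues: N=0 E=1 S=0 W=0
Step 5 [NS]: N:empty,E:wait,S:empty,W:wait | queues: N=0 E=1 S=0 W=0
Step 6 [NS]: N:empty,E:wait,S:empty,W:wait | queues: N=0 E=1 S=0 W=0
Step 7 [EW]: N:wait,E:car5-GO,S:wait,W:empty | queues: N=0 E=0 S=0 W=0
Car 5 crosses at step 7

7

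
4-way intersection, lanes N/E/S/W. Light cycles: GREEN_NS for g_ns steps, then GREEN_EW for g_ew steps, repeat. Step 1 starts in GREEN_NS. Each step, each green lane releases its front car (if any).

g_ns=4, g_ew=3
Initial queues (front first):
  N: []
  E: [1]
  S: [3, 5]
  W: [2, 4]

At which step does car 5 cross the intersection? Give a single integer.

Step 1 [NS]: N:empty,E:wait,S:car3-GO,W:wait | queues: N=0 E=1 S=1 W=2
Step 2 [NS]: N:empty,E:wait,S:car5-GO,W:wait | queues: N=0 E=1 S=0 W=2
Step 3 [NS]: N:empty,E:wait,S:empty,W:wait | queues: N=0 E=1 S=0 W=2
Step 4 [NS]: N:empty,E:wait,S:empty,W:wait | queues: N=0 E=1 S=0 W=2
Step 5 [EW]: N:wait,E:car1-GO,S:wait,W:car2-GO | queues: N=0 E=0 S=0 W=1
Step 6 [EW]: N:wait,E:empty,S:wait,W:car4-GO | queues: N=0 E=0 S=0 W=0
Car 5 crosses at step 2

2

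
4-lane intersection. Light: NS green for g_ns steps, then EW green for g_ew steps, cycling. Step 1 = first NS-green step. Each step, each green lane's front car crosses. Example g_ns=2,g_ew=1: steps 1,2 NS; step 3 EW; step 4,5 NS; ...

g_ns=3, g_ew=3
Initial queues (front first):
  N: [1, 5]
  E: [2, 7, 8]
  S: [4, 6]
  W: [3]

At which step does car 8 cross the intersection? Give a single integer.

Step 1 [NS]: N:car1-GO,E:wait,S:car4-GO,W:wait | queues: N=1 E=3 S=1 W=1
Step 2 [NS]: N:car5-GO,E:wait,S:car6-GO,W:wait | queues: N=0 E=3 S=0 W=1
Step 3 [NS]: N:empty,E:wait,S:empty,W:wait | queues: N=0 E=3 S=0 W=1
Step 4 [EW]: N:wait,E:car2-GO,S:wait,W:car3-GO | queues: N=0 E=2 S=0 W=0
Step 5 [EW]: N:wait,E:car7-GO,S:wait,W:empty | queues: N=0 E=1 S=0 W=0
Step 6 [EW]: N:wait,E:car8-GO,S:wait,W:empty | queues: N=0 E=0 S=0 W=0
Car 8 crosses at step 6

6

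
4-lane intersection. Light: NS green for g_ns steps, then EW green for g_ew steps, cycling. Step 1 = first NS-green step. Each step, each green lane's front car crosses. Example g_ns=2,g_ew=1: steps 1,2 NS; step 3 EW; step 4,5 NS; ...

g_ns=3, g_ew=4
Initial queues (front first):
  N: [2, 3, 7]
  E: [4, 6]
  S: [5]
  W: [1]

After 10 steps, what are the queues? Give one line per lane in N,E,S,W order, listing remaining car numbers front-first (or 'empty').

Step 1 [NS]: N:car2-GO,E:wait,S:car5-GO,W:wait | queues: N=2 E=2 S=0 W=1
Step 2 [NS]: N:car3-GO,E:wait,S:empty,W:wait | queues: N=1 E=2 S=0 W=1
Step 3 [NS]: N:car7-GO,E:wait,S:empty,W:wait | queues: N=0 E=2 S=0 W=1
Step 4 [EW]: N:wait,E:car4-GO,S:wait,W:car1-GO | queues: N=0 E=1 S=0 W=0
Step 5 [EW]: N:wait,E:car6-GO,S:wait,W:empty | queues: N=0 E=0 S=0 W=0

N: empty
E: empty
S: empty
W: empty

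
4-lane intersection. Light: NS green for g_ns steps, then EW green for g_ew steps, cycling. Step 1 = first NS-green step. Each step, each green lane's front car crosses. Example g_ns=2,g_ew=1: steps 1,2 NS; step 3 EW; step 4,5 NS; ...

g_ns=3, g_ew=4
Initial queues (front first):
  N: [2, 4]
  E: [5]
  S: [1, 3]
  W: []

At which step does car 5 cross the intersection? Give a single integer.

Step 1 [NS]: N:car2-GO,E:wait,S:car1-GO,W:wait | queues: N=1 E=1 S=1 W=0
Step 2 [NS]: N:car4-GO,E:wait,S:car3-GO,W:wait | queues: N=0 E=1 S=0 W=0
Step 3 [NS]: N:empty,E:wait,S:empty,W:wait | queues: N=0 E=1 S=0 W=0
Step 4 [EW]: N:wait,E:car5-GO,S:wait,W:empty | queues: N=0 E=0 S=0 W=0
Car 5 crosses at step 4

4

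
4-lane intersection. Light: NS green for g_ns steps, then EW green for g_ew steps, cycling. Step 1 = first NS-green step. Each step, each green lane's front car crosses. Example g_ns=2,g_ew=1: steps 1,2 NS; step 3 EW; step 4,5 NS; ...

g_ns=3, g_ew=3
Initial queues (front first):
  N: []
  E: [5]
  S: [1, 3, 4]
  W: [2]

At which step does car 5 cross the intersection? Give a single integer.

Step 1 [NS]: N:empty,E:wait,S:car1-GO,W:wait | queues: N=0 E=1 S=2 W=1
Step 2 [NS]: N:empty,E:wait,S:car3-GO,W:wait | queues: N=0 E=1 S=1 W=1
Step 3 [NS]: N:empty,E:wait,S:car4-GO,W:wait | queues: N=0 E=1 S=0 W=1
Step 4 [EW]: N:wait,E:car5-GO,S:wait,W:car2-GO | queues: N=0 E=0 S=0 W=0
Car 5 crosses at step 4

4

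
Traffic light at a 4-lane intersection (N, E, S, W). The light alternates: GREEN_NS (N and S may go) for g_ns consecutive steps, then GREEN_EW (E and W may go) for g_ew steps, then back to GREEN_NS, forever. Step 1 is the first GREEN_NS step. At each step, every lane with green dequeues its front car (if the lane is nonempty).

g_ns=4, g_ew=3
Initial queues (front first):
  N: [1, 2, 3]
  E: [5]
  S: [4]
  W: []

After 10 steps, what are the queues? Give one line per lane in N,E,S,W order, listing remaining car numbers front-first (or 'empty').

Step 1 [NS]: N:car1-GO,E:wait,S:car4-GO,W:wait | queues: N=2 E=1 S=0 W=0
Step 2 [NS]: N:car2-GO,E:wait,S:empty,W:wait | queues: N=1 E=1 S=0 W=0
Step 3 [NS]: N:car3-GO,E:wait,S:empty,W:wait | queues: N=0 E=1 S=0 W=0
Step 4 [NS]: N:empty,E:wait,S:empty,W:wait | queues: N=0 E=1 S=0 W=0
Step 5 [EW]: N:wait,E:car5-GO,S:wait,W:empty | queues: N=0 E=0 S=0 W=0

N: empty
E: empty
S: empty
W: empty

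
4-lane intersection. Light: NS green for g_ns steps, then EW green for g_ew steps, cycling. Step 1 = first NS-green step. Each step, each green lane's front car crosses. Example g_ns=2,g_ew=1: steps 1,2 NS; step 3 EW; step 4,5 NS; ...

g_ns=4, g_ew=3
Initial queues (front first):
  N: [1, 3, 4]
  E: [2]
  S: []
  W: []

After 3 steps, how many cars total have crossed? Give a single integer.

Answer: 3

Derivation:
Step 1 [NS]: N:car1-GO,E:wait,S:empty,W:wait | queues: N=2 E=1 S=0 W=0
Step 2 [NS]: N:car3-GO,E:wait,S:empty,W:wait | queues: N=1 E=1 S=0 W=0
Step 3 [NS]: N:car4-GO,E:wait,S:empty,W:wait | queues: N=0 E=1 S=0 W=0
Cars crossed by step 3: 3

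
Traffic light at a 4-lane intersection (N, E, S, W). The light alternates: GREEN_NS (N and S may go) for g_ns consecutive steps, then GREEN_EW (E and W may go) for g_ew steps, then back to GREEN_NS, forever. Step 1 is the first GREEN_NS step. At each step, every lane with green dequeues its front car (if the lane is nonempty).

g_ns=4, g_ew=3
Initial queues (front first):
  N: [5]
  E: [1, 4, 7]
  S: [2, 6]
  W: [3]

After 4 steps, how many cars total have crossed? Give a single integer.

Step 1 [NS]: N:car5-GO,E:wait,S:car2-GO,W:wait | queues: N=0 E=3 S=1 W=1
Step 2 [NS]: N:empty,E:wait,S:car6-GO,W:wait | queues: N=0 E=3 S=0 W=1
Step 3 [NS]: N:empty,E:wait,S:empty,W:wait | queues: N=0 E=3 S=0 W=1
Step 4 [NS]: N:empty,E:wait,S:empty,W:wait | queues: N=0 E=3 S=0 W=1
Cars crossed by step 4: 3

Answer: 3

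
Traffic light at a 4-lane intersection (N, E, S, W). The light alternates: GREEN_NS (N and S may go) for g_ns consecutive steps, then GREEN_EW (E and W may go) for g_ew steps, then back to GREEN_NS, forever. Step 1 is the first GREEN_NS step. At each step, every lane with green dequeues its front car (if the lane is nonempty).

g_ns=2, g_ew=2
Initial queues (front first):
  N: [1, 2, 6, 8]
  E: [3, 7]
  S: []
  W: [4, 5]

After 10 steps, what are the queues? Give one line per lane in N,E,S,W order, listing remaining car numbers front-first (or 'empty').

Step 1 [NS]: N:car1-GO,E:wait,S:empty,W:wait | queues: N=3 E=2 S=0 W=2
Step 2 [NS]: N:car2-GO,E:wait,S:empty,W:wait | queues: N=2 E=2 S=0 W=2
Step 3 [EW]: N:wait,E:car3-GO,S:wait,W:car4-GO | queues: N=2 E=1 S=0 W=1
Step 4 [EW]: N:wait,E:car7-GO,S:wait,W:car5-GO | queues: N=2 E=0 S=0 W=0
Step 5 [NS]: N:car6-GO,E:wait,S:empty,W:wait | queues: N=1 E=0 S=0 W=0
Step 6 [NS]: N:car8-GO,E:wait,S:empty,W:wait | queues: N=0 E=0 S=0 W=0

N: empty
E: empty
S: empty
W: empty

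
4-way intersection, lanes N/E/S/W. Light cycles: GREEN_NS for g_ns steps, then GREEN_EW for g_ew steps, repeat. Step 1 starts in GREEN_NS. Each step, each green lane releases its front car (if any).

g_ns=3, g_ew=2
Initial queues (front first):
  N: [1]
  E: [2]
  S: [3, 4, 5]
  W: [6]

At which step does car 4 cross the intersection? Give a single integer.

Step 1 [NS]: N:car1-GO,E:wait,S:car3-GO,W:wait | queues: N=0 E=1 S=2 W=1
Step 2 [NS]: N:empty,E:wait,S:car4-GO,W:wait | queues: N=0 E=1 S=1 W=1
Step 3 [NS]: N:empty,E:wait,S:car5-GO,W:wait | queues: N=0 E=1 S=0 W=1
Step 4 [EW]: N:wait,E:car2-GO,S:wait,W:car6-GO | queues: N=0 E=0 S=0 W=0
Car 4 crosses at step 2

2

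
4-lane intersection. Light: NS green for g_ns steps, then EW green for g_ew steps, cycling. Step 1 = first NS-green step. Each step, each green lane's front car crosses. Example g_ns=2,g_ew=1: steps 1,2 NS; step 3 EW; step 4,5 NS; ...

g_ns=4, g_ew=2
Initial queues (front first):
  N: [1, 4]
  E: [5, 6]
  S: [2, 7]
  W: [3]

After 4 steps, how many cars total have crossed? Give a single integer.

Answer: 4

Derivation:
Step 1 [NS]: N:car1-GO,E:wait,S:car2-GO,W:wait | queues: N=1 E=2 S=1 W=1
Step 2 [NS]: N:car4-GO,E:wait,S:car7-GO,W:wait | queues: N=0 E=2 S=0 W=1
Step 3 [NS]: N:empty,E:wait,S:empty,W:wait | queues: N=0 E=2 S=0 W=1
Step 4 [NS]: N:empty,E:wait,S:empty,W:wait | queues: N=0 E=2 S=0 W=1
Cars crossed by step 4: 4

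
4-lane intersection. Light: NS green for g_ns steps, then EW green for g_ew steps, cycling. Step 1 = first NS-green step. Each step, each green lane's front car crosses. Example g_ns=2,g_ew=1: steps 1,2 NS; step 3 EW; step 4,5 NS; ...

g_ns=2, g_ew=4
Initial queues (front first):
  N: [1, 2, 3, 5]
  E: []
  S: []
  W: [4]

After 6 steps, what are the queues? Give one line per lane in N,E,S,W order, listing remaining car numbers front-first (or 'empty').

Step 1 [NS]: N:car1-GO,E:wait,S:empty,W:wait | queues: N=3 E=0 S=0 W=1
Step 2 [NS]: N:car2-GO,E:wait,S:empty,W:wait | queues: N=2 E=0 S=0 W=1
Step 3 [EW]: N:wait,E:empty,S:wait,W:car4-GO | queues: N=2 E=0 S=0 W=0
Step 4 [EW]: N:wait,E:empty,S:wait,W:empty | queues: N=2 E=0 S=0 W=0
Step 5 [EW]: N:wait,E:empty,S:wait,W:empty | queues: N=2 E=0 S=0 W=0
Step 6 [EW]: N:wait,E:empty,S:wait,W:empty | queues: N=2 E=0 S=0 W=0

N: 3 5
E: empty
S: empty
W: empty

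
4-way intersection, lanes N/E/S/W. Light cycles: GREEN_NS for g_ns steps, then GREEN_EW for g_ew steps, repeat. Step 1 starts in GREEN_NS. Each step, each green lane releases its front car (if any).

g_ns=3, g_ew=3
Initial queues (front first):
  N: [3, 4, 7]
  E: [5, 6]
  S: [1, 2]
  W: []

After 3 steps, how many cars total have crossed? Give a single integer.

Answer: 5

Derivation:
Step 1 [NS]: N:car3-GO,E:wait,S:car1-GO,W:wait | queues: N=2 E=2 S=1 W=0
Step 2 [NS]: N:car4-GO,E:wait,S:car2-GO,W:wait | queues: N=1 E=2 S=0 W=0
Step 3 [NS]: N:car7-GO,E:wait,S:empty,W:wait | queues: N=0 E=2 S=0 W=0
Cars crossed by step 3: 5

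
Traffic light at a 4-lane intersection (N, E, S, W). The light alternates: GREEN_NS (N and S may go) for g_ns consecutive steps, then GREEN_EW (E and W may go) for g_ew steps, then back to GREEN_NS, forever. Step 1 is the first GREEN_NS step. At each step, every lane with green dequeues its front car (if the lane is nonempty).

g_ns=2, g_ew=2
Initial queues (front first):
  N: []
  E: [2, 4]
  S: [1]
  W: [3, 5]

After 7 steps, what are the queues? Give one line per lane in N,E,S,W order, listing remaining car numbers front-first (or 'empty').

Step 1 [NS]: N:empty,E:wait,S:car1-GO,W:wait | queues: N=0 E=2 S=0 W=2
Step 2 [NS]: N:empty,E:wait,S:empty,W:wait | queues: N=0 E=2 S=0 W=2
Step 3 [EW]: N:wait,E:car2-GO,S:wait,W:car3-GO | queues: N=0 E=1 S=0 W=1
Step 4 [EW]: N:wait,E:car4-GO,S:wait,W:car5-GO | queues: N=0 E=0 S=0 W=0

N: empty
E: empty
S: empty
W: empty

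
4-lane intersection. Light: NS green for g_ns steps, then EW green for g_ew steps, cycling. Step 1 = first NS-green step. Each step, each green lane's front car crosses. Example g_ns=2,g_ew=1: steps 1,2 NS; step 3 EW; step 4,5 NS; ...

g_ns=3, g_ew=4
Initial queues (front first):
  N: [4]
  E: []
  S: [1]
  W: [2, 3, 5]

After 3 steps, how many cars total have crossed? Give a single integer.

Step 1 [NS]: N:car4-GO,E:wait,S:car1-GO,W:wait | queues: N=0 E=0 S=0 W=3
Step 2 [NS]: N:empty,E:wait,S:empty,W:wait | queues: N=0 E=0 S=0 W=3
Step 3 [NS]: N:empty,E:wait,S:empty,W:wait | queues: N=0 E=0 S=0 W=3
Cars crossed by step 3: 2

Answer: 2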